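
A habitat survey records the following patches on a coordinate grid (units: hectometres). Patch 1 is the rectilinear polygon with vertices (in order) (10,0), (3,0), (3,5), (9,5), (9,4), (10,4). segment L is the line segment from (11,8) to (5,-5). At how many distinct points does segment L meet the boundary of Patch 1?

2

The segment meets the boundary at (7.308,0), (9.154,4).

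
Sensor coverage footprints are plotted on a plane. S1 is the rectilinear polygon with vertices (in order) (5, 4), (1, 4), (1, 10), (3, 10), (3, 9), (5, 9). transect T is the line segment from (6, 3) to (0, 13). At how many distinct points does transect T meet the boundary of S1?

2

The segment meets the boundary at (1.8,10), (5,4.667).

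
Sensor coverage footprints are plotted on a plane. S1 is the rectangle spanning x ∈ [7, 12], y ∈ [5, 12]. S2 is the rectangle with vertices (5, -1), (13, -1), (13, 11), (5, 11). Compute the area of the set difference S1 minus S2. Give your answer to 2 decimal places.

|S1∩S2|: x∈[7,12], y∈[5,11] → 5·6 = 30.
|S1| = 35.
|S1 ∖ S2| = |S1| − |S1∩S2| = 35 − 30 = 5.00.

5.00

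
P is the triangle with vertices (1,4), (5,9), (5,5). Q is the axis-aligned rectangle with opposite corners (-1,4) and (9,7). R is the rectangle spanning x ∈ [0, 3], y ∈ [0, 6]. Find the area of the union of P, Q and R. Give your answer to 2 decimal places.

By inclusion–exclusion:
Individual areas: |P| = 8, |Q| = 30, |R| = 18.
|P∩Q| = 6.4.
|P∩R| = 1.9.
|Q∩R|: x∈[0,3], y∈[4,6] → 3·2 = 6.
|P∩Q∩R| = 1.9.
|P ∪ Q ∪ R| = 56 − 14.3 + 1.9 = 43.60.

43.60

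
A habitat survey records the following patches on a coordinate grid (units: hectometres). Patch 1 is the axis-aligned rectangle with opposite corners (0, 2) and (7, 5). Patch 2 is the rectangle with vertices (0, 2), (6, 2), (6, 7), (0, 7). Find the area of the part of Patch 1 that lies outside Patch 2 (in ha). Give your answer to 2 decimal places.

|Patch 1∩Patch 2|: x∈[0,6], y∈[2,5] → 6·3 = 18.
|Patch 1| = 21.
|Patch 1 ∖ Patch 2| = |Patch 1| − |Patch 1∩Patch 2| = 21 − 18 = 3.00.

3.00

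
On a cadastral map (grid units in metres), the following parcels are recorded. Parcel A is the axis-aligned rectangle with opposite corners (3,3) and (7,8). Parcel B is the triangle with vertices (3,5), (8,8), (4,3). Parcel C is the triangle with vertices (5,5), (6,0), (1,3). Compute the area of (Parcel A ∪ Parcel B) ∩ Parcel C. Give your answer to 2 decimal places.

3.40

The region (Parcel A ∪ Parcel B) ∩ Parcel C is the polygon with vertices (4,3), (3,3), (3,4), (5,5), (5.4,3).
By the shoelace formula its area is 3.40.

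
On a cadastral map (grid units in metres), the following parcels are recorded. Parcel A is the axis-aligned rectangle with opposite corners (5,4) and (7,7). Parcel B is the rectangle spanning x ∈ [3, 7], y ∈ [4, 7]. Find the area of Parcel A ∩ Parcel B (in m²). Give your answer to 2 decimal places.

|Parcel A∩Parcel B|: x∈[5,7], y∈[4,7] → 2·3 = 6.

6.00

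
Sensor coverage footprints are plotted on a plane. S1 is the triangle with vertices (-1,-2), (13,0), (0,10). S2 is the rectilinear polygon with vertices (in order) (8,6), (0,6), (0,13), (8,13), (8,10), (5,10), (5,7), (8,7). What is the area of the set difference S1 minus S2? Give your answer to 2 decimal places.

72.60

|S1| = 83, |S1∩S2| = 10.4.
|S1 ∖ S2| = |S1| − |S1∩S2| = 83 − 10.4 = 72.60.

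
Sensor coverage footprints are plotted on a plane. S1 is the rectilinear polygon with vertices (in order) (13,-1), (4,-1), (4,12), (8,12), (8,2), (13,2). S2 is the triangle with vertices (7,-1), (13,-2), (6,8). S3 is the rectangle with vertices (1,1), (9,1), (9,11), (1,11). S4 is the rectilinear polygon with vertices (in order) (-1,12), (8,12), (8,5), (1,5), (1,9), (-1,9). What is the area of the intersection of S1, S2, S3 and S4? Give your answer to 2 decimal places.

2.64

The intersection is the polygon with vertices (8,5.143), (8,5), (6.333,5), (6,8).
By the shoelace formula its area is 2.64.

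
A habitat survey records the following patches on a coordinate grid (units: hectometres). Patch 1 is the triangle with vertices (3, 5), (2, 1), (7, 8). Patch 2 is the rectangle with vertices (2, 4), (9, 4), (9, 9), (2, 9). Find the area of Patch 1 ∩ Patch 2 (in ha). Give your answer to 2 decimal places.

4.41

The intersection is the polygon with vertices (3,5), (7,8), (4.143,4), (2.75,4).
By the shoelace formula its area is 4.41.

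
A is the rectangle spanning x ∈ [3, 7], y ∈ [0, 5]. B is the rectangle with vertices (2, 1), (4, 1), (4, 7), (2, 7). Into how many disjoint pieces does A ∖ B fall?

A ∖ B is a single connected region.

1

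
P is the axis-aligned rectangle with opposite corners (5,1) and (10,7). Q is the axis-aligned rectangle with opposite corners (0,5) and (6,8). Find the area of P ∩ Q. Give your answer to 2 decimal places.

2.00

|P∩Q|: x∈[5,6], y∈[5,7] → 1·2 = 2.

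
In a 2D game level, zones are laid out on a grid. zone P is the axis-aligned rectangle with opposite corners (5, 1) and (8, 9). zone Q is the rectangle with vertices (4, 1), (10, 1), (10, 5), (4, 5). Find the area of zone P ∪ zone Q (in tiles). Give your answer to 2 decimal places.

By inclusion–exclusion:
Individual areas: |zone P| = 24, |zone Q| = 24.
|zone P∩zone Q|: x∈[5,8], y∈[1,5] → 3·4 = 12.
|zone P ∪ zone Q| = 48 − 12 = 36.00.

36.00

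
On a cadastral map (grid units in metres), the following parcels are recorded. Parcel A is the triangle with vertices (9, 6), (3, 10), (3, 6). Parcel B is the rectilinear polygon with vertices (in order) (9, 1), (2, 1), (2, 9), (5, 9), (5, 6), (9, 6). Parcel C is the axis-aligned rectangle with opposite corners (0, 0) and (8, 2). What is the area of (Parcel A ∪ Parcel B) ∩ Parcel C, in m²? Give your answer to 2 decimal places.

6.00

The region (Parcel A ∪ Parcel B) ∩ Parcel C is the polygon with vertices (2,1), (2,2), (8,2), (8,1).
By the shoelace formula its area is 6.00.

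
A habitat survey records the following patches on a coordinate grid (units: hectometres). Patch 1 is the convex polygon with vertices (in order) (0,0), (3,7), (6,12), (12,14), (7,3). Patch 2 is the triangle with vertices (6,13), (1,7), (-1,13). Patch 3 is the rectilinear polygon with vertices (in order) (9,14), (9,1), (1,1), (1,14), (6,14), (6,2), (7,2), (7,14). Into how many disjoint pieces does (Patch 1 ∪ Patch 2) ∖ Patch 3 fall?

(Patch 1 ∪ Patch 2) ∖ Patch 3 splits into 4 disjoint pieces (area 9.381, area 8.4, area 1.3333, area 6).

4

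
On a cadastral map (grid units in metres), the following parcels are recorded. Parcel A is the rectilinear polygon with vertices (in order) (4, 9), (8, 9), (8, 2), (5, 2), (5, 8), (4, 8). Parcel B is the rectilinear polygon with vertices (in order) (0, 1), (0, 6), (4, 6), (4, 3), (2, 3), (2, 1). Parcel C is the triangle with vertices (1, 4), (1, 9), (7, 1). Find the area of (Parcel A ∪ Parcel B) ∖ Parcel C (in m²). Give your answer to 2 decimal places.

29.33

|Parcel A ∪ Parcel B| = 38.
|(Parcel A ∪ Parcel B) ∩ Parcel C| = 8.6667.
|(Parcel A ∪ Parcel B) ∖ Parcel C| = 38 − 8.6667 = 29.33.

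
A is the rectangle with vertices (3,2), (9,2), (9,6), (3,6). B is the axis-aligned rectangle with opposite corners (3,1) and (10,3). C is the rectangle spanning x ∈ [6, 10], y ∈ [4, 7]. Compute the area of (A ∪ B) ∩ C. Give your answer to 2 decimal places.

6.00

The region (A ∪ B) ∩ C is the polygon with vertices (9,6), (9,4), (6,4), (6,6).
By the shoelace formula its area is 6.00.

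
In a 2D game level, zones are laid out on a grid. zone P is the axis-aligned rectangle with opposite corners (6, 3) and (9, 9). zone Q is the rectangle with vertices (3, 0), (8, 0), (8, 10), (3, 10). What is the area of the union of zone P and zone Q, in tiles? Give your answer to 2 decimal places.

56.00

By inclusion–exclusion:
Individual areas: |zone P| = 18, |zone Q| = 50.
|zone P∩zone Q|: x∈[6,8], y∈[3,9] → 2·6 = 12.
|zone P ∪ zone Q| = 68 − 12 = 56.00.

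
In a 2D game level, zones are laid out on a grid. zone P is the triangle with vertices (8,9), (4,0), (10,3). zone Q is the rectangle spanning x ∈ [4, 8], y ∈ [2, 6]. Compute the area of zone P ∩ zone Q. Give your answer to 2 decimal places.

The intersection is the polygon with vertices (6.667,6), (8,6), (8,2), (4.889,2).
By the shoelace formula its area is 8.89.

8.89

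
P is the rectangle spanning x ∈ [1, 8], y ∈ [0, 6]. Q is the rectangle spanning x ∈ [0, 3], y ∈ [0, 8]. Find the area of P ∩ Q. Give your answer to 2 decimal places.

|P∩Q|: x∈[1,3], y∈[0,6] → 2·6 = 12.

12.00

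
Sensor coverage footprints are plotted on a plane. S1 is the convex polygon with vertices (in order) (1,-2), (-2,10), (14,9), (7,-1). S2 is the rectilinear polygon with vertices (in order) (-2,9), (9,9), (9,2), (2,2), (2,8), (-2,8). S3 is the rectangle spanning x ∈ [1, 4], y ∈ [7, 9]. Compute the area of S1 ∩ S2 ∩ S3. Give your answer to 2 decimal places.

5.00

The intersection is the polygon with vertices (4,9), (4,7), (2,7), (2,8), (1,8), (1,9).
By the shoelace formula its area is 5.00.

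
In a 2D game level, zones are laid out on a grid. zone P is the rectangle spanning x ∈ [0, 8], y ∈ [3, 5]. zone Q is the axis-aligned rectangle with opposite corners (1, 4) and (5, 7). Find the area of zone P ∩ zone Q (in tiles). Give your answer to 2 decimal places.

4.00

|zone P∩zone Q|: x∈[1,5], y∈[4,5] → 4·1 = 4.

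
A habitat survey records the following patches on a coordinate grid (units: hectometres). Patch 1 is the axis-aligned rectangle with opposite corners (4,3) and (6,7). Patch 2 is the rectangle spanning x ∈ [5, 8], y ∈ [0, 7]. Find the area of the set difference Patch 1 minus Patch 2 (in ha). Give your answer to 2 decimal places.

4.00

|Patch 1∩Patch 2|: x∈[5,6], y∈[3,7] → 1·4 = 4.
|Patch 1| = 8.
|Patch 1 ∖ Patch 2| = |Patch 1| − |Patch 1∩Patch 2| = 8 − 4 = 4.00.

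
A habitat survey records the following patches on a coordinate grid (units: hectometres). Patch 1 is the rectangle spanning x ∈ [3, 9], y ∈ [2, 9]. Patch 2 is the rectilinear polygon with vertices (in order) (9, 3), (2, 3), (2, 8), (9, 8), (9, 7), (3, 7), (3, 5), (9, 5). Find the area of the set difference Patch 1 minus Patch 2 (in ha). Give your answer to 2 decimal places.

|Patch 1| = 42, |Patch 1∩Patch 2| = 18.
|Patch 1 ∖ Patch 2| = |Patch 1| − |Patch 1∩Patch 2| = 42 − 18 = 24.00.

24.00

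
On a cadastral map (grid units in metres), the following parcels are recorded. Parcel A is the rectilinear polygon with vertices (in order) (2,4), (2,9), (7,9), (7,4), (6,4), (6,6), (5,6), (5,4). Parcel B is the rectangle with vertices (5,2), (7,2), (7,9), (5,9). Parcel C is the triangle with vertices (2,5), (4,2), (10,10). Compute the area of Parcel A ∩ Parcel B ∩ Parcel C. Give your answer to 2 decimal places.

3.67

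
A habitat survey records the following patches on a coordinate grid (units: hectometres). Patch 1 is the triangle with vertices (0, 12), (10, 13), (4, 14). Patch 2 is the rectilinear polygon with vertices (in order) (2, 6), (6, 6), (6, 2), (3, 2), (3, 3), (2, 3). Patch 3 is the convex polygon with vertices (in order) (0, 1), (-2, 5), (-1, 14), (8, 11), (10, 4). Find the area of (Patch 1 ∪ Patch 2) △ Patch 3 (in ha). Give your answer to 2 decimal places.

98.06

|Patch 1 ∪ Patch 2| = 23.
|(Patch 1 ∪ Patch 2) ∩ Patch 3| = 15.4718.
|(Patch 1 ∪ Patch 2) △ Patch 3| = 23 + 106 − 30.9436 = 98.06.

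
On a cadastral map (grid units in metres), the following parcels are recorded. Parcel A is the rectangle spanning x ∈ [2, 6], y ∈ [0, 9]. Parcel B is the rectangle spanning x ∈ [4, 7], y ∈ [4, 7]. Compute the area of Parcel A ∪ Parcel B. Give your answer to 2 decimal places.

39.00

By inclusion–exclusion:
Individual areas: |Parcel A| = 36, |Parcel B| = 9.
|Parcel A∩Parcel B|: x∈[4,6], y∈[4,7] → 2·3 = 6.
|Parcel A ∪ Parcel B| = 45 − 6 = 39.00.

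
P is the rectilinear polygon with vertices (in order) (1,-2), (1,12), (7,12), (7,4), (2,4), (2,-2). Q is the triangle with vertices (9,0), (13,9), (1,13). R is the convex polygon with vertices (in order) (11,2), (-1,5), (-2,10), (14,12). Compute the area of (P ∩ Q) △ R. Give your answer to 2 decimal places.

92.33

|P ∩ Q| = 21.8846.
|(P ∩ Q) ∩ R| = 17.5286.
|(P ∩ Q) △ R| = 21.8846 + 105.5 − 35.0573 = 92.33.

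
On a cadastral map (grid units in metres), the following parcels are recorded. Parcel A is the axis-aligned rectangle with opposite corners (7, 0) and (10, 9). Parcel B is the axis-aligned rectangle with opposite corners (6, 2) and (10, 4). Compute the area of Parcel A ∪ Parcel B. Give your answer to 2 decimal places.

29.00

By inclusion–exclusion:
Individual areas: |Parcel A| = 27, |Parcel B| = 8.
|Parcel A∩Parcel B|: x∈[7,10], y∈[2,4] → 3·2 = 6.
|Parcel A ∪ Parcel B| = 35 − 6 = 29.00.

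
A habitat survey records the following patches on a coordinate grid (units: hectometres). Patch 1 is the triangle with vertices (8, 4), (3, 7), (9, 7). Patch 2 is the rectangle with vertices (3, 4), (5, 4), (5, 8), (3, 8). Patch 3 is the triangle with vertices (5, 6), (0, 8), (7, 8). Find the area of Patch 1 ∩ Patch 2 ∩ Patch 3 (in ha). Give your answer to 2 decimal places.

The intersection is the polygon with vertices (5,7), (5,6), (4,6.4), (3,7).
By the shoelace formula its area is 1.10.

1.10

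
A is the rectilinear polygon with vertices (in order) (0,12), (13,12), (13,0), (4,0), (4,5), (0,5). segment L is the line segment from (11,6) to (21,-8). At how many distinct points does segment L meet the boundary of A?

The segment meets the boundary at (13,3.2).

1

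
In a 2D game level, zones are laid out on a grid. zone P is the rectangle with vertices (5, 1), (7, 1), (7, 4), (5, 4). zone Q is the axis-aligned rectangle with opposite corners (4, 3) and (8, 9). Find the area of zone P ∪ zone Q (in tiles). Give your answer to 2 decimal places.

28.00

By inclusion–exclusion:
Individual areas: |zone P| = 6, |zone Q| = 24.
|zone P∩zone Q|: x∈[5,7], y∈[3,4] → 2·1 = 2.
|zone P ∪ zone Q| = 30 − 2 = 28.00.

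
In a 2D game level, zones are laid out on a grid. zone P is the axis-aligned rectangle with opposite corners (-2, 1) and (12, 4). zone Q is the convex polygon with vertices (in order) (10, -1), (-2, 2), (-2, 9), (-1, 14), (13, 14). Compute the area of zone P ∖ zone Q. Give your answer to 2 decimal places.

|zone P| = 42, |zone P∩zone Q| = 36.1.
|zone P ∖ zone Q| = |zone P| − |zone P∩zone Q| = 42 − 36.1 = 5.90.

5.90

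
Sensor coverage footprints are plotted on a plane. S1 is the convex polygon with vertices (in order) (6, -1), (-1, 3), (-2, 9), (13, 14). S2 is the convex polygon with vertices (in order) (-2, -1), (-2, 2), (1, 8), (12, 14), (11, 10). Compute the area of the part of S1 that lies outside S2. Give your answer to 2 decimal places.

|S1| = 114, |S1∩S2| = 58.2305.
|S1 ∖ S2| = |S1| − |S1∩S2| = 114 − 58.2305 = 55.77.

55.77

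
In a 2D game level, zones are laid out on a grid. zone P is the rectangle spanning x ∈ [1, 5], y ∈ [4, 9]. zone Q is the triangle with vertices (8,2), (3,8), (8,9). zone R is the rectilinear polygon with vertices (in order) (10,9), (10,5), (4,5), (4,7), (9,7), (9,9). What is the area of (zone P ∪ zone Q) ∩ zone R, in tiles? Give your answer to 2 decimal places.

The region (zone P ∪ zone Q) ∩ zone R is the polygon with vertices (8,5), (5.5,5), (5,5.6), (5,5), (4,5), (4,7), (8,7).
By the shoelace formula its area is 7.85.

7.85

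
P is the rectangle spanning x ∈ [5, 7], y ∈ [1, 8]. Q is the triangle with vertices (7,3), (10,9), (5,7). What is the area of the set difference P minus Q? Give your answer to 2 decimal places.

9.20

|P| = 14, |P∩Q| = 4.8.
|P ∖ Q| = |P| − |P∩Q| = 14 − 4.8 = 9.20.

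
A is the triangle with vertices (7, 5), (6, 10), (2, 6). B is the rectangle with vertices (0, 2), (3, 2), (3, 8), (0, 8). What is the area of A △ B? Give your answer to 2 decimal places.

28.80

|A| = 12, |B| = 18, |A∩B| = 0.6.
|A △ B| = |A| + |B| − 2·|A∩B| = 12 + 18 − 1.2 = 28.80.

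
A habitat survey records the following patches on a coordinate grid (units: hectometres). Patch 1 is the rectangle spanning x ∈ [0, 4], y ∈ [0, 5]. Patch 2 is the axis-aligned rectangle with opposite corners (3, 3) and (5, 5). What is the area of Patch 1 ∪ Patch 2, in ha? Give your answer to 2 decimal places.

By inclusion–exclusion:
Individual areas: |Patch 1| = 20, |Patch 2| = 4.
|Patch 1∩Patch 2|: x∈[3,4], y∈[3,5] → 1·2 = 2.
|Patch 1 ∪ Patch 2| = 24 − 2 = 22.00.

22.00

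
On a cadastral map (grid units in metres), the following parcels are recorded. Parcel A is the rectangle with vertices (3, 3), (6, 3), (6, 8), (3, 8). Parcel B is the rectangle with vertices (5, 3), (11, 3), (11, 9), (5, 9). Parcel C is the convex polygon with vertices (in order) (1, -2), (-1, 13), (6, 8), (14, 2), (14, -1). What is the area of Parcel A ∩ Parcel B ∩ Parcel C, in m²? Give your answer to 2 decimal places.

5.00

The intersection is the polygon with vertices (6,3), (5,3), (5,8), (6,8).
By the shoelace formula its area is 5.00.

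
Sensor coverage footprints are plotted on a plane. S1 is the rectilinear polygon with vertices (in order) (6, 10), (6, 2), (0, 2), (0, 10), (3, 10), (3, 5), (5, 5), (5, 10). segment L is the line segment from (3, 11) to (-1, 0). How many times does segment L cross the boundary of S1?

The segment meets the boundary at (2.636,10), (0,2.75).

2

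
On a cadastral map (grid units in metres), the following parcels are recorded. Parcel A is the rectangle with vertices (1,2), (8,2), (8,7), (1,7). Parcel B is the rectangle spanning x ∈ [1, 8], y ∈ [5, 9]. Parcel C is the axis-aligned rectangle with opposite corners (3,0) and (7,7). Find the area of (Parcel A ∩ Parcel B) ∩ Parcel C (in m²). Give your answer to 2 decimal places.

8.00

The region (Parcel A ∩ Parcel B) ∩ Parcel C is the polygon with vertices (3,5), (3,7), (7,7), (7,5).
By the shoelace formula its area is 8.00.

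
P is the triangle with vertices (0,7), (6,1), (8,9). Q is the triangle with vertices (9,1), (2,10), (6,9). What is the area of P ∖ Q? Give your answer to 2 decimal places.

|P| = 30, |P∩Q| = 7.6704.
|P ∖ Q| = |P| − |P∩Q| = 30 − 7.6704 = 22.33.

22.33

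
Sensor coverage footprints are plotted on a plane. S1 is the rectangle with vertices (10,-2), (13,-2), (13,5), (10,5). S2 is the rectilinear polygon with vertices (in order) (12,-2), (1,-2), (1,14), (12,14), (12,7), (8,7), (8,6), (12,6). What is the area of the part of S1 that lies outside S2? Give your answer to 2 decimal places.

|S1| = 21, |S1∩S2| = 14.
|S1 ∖ S2| = |S1| − |S1∩S2| = 21 − 14 = 7.00.

7.00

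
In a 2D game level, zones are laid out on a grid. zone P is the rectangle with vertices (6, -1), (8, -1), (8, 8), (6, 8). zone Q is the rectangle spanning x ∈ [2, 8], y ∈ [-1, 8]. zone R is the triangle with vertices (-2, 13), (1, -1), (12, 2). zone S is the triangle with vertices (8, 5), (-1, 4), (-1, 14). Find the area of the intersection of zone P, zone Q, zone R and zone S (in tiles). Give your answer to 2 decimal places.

The intersection is the polygon with vertices (7.333,5.667), (8,5), (6,4.778), (6,6.714).
By the shoelace formula its area is 2.03.

2.03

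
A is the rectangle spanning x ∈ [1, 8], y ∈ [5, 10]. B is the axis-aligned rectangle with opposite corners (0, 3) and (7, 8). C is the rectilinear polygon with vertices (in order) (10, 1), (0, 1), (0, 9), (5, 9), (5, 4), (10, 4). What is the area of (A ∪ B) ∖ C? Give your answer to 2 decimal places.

21.00

|A ∪ B| = 52.
|(A ∪ B) ∩ C| = 31.
|(A ∪ B) ∖ C| = 52 − 31 = 21.00.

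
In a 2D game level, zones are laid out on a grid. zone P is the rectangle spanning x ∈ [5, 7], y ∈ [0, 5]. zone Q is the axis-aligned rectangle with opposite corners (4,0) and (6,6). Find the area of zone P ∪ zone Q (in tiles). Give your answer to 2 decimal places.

17.00

By inclusion–exclusion:
Individual areas: |zone P| = 10, |zone Q| = 12.
|zone P∩zone Q|: x∈[5,6], y∈[0,5] → 1·5 = 5.
|zone P ∪ zone Q| = 22 − 5 = 17.00.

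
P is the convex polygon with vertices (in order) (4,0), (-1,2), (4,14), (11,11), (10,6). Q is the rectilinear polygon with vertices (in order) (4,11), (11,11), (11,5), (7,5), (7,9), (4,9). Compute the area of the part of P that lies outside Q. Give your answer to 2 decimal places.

70.00

|P| = 96, |P∩Q| = 26.
|P ∖ Q| = |P| − |P∩Q| = 96 − 26 = 70.00.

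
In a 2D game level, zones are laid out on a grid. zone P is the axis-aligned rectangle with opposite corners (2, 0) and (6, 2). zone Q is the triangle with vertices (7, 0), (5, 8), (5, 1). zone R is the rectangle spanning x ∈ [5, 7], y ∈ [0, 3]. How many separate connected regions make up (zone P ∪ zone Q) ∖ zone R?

(zone P ∪ zone Q) ∖ zone R splits into 2 disjoint pieces (area 6, area 3.125).

2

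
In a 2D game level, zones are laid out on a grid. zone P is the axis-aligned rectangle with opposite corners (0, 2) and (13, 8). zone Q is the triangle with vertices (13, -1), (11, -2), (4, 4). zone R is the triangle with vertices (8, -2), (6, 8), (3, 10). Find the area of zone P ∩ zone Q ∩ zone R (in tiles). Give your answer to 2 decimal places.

0.53

The intersection is the polygon with vertices (7.15,2.25), (7.2,2), (6.333,2), (5.952,2.916).
By the shoelace formula its area is 0.53.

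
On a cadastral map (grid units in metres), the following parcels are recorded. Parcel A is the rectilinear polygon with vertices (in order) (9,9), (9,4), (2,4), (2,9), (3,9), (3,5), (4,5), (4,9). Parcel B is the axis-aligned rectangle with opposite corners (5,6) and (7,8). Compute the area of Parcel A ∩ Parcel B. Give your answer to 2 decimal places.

4.00

The intersection is the polygon with vertices (5,6), (5,8), (7,8), (7,6).
By the shoelace formula its area is 4.00.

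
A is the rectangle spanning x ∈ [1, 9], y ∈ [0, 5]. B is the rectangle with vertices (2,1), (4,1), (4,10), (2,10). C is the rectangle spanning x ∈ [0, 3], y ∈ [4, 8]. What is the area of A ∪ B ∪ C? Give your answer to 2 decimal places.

57.00

By inclusion–exclusion:
Individual areas: |A| = 40, |B| = 18, |C| = 12.
|A∩B|: x∈[2,4], y∈[1,5] → 2·4 = 8.
|A∩C|: x∈[1,3], y∈[4,5] → 2·1 = 2.
|B∩C|: x∈[2,3], y∈[4,8] → 1·4 = 4.
|A∩B∩C| = 1.
|A ∪ B ∪ C| = 70 − 14 + 1 = 57.00.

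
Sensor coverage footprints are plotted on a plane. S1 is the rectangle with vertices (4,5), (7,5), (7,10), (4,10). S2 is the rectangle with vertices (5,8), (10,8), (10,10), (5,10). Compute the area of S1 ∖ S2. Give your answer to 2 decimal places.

11.00

|S1∩S2|: x∈[5,7], y∈[8,10] → 2·2 = 4.
|S1| = 15.
|S1 ∖ S2| = |S1| − |S1∩S2| = 15 − 4 = 11.00.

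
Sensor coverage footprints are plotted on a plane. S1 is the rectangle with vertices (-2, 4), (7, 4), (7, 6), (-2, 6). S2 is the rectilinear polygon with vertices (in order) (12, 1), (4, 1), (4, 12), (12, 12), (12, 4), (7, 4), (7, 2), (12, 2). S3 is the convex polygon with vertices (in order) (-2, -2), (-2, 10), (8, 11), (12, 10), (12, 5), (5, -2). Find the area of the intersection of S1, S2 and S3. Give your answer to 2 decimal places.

The intersection is the polygon with vertices (7,4), (4,4), (4,6), (7,6).
By the shoelace formula its area is 6.00.

6.00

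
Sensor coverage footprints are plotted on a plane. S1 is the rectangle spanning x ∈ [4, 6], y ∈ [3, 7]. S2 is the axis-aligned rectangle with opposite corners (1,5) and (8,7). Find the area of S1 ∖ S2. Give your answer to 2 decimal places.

4.00

|S1∩S2|: x∈[4,6], y∈[5,7] → 2·2 = 4.
|S1| = 8.
|S1 ∖ S2| = |S1| − |S1∩S2| = 8 − 4 = 4.00.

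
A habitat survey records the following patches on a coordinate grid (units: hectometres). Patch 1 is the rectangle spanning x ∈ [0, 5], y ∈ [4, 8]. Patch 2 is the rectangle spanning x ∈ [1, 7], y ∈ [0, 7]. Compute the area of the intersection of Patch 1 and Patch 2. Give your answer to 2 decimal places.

12.00

|Patch 1∩Patch 2|: x∈[1,5], y∈[4,7] → 4·3 = 12.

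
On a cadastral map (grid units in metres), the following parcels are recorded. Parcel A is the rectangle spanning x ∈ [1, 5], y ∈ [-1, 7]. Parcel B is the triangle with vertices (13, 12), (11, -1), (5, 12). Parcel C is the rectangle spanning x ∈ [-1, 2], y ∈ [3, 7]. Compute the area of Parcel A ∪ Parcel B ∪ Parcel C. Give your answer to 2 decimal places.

92.00

By inclusion–exclusion:
Individual areas: |Parcel A| = 32, |Parcel B| = 52, |Parcel C| = 12.
|Parcel A∩Parcel B| = 0.
|Parcel A∩Parcel C|: x∈[1,2], y∈[3,7] → 1·4 = 4.
|Parcel B∩Parcel C| = 0.
|Parcel A∩Parcel B∩Parcel C| = 0.
|Parcel A ∪ Parcel B ∪ Parcel C| = 96 − 4 + 0 = 92.00.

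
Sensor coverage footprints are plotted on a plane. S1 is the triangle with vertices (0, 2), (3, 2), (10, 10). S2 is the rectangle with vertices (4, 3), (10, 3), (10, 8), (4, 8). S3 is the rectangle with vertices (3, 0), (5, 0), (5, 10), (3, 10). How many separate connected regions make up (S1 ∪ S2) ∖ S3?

(S1 ∪ S2) ∖ S3 splits into 2 disjoint pieces (area 3.6, area 25.75).

2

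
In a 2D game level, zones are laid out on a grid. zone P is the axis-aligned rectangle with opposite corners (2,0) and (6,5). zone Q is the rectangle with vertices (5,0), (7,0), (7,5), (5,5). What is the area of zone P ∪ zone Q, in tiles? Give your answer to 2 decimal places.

25.00

By inclusion–exclusion:
Individual areas: |zone P| = 20, |zone Q| = 10.
|zone P∩zone Q|: x∈[5,6], y∈[0,5] → 1·5 = 5.
|zone P ∪ zone Q| = 30 − 5 = 25.00.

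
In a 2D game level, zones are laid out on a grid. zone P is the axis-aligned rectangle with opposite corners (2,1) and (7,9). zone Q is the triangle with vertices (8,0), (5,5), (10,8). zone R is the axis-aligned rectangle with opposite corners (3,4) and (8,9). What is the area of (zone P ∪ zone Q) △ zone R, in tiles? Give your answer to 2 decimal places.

|zone P ∪ zone Q| = 52.4667.
|(zone P ∪ zone Q) ∩ zone R| = 22.5.
|(zone P ∪ zone Q) △ zone R| = 52.4667 + 25 − 45 = 32.47.

32.47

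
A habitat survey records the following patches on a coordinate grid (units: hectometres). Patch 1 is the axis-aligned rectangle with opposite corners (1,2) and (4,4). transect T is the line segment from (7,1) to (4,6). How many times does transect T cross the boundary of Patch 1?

The segment lies entirely outside Patch 1 and never meets its boundary.

0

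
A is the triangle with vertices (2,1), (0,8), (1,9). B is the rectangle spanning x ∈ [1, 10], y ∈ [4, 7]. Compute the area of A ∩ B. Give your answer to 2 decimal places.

1.28

The intersection is the polygon with vertices (1,4.5), (1,7), (1.25,7), (1.625,4), (1.143,4).
By the shoelace formula its area is 1.28.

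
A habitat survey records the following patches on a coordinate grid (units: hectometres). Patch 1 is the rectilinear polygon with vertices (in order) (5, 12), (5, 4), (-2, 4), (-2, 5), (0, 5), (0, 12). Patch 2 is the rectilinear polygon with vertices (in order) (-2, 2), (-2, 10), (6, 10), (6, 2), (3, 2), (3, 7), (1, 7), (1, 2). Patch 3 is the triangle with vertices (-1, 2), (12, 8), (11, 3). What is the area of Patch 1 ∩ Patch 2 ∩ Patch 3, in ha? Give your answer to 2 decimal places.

The intersection is the polygon with vertices (3.333,4), (5,4.769), (5,4).
By the shoelace formula its area is 0.64.

0.64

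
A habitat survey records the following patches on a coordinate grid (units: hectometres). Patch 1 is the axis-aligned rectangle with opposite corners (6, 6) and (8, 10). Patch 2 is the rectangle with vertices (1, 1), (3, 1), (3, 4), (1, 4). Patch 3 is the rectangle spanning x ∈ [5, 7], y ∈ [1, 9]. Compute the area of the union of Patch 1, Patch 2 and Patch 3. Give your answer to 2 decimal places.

27.00

By inclusion–exclusion:
Individual areas: |Patch 1| = 8, |Patch 2| = 6, |Patch 3| = 16.
|Patch 1∩Patch 2| = 0 (no overlap).
|Patch 1∩Patch 3|: x∈[6,7], y∈[6,9] → 1·3 = 3.
|Patch 2∩Patch 3| = 0 (no overlap).
|Patch 1∩Patch 2∩Patch 3| = 0.
|Patch 1 ∪ Patch 2 ∪ Patch 3| = 30 − 3 + 0 = 27.00.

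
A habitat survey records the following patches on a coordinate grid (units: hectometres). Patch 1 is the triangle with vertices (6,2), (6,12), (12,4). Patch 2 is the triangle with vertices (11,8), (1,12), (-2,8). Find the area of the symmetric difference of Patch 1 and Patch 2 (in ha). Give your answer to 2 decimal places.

48.29

|Patch 1| = 30, |Patch 2| = 26, |Patch 1∩Patch 2| = 3.8571.
|Patch 1 △ Patch 2| = |Patch 1| + |Patch 2| − 2·|Patch 1∩Patch 2| = 30 + 26 − 7.7143 = 48.29.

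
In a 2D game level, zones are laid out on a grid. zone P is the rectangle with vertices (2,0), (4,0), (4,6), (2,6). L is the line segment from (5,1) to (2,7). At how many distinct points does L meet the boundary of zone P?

2

The segment meets the boundary at (2.5,6), (4,3).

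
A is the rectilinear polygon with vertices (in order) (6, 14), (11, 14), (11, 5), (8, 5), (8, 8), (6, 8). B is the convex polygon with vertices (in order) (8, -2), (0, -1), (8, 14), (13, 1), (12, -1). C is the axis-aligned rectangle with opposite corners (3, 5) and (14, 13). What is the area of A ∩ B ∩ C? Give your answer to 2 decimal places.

The intersection is the polygon with vertices (8,5), (8,8), (6,8), (6,10.25), (7.467,13), (8.385,13), (11,6.2), (11,5).
By the shoelace formula its area is 23.09.

23.09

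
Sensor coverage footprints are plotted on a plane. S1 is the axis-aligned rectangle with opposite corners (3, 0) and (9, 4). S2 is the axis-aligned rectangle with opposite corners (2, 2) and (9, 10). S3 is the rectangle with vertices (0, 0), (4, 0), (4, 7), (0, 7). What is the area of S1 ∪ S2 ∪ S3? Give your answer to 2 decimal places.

84.00

By inclusion–exclusion:
Individual areas: |S1| = 24, |S2| = 56, |S3| = 28.
|S1∩S2|: x∈[3,9], y∈[2,4] → 6·2 = 12.
|S1∩S3|: x∈[3,4], y∈[0,4] → 1·4 = 4.
|S2∩S3|: x∈[2,4], y∈[2,7] → 2·5 = 10.
|S1∩S2∩S3| = 2.
|S1 ∪ S2 ∪ S3| = 108 − 26 + 2 = 84.00.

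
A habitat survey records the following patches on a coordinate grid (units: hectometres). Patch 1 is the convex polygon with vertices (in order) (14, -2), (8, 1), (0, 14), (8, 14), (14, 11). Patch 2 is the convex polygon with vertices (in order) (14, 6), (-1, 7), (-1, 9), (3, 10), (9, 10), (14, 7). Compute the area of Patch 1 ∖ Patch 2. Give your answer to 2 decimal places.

|Patch 1| = 130, |Patch 1∩Patch 2| = 30.8355.
|Patch 1 ∖ Patch 2| = |Patch 1| − |Patch 1∩Patch 2| = 130 − 30.8355 = 99.16.

99.16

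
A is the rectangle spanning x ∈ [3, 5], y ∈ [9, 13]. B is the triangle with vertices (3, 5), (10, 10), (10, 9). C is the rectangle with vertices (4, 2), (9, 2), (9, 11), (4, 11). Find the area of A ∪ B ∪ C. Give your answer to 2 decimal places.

By inclusion–exclusion:
Individual areas: |A| = 8, |B| = 3.5, |C| = 45.
|A∩B| = 0.
|A∩C|: x∈[4,5], y∈[9,11] → 1·2 = 2.
|B∩C| = 2.5.
|A∩B∩C| = 0.
|A ∪ B ∪ C| = 56.5 − 4.5 + 0 = 52.00.

52.00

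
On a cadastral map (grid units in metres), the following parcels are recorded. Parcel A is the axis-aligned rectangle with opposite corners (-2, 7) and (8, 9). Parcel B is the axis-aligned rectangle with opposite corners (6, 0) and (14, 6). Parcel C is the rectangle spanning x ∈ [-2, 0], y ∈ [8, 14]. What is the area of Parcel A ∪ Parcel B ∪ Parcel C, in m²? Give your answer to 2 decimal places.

78.00

By inclusion–exclusion:
Individual areas: |Parcel A| = 20, |Parcel B| = 48, |Parcel C| = 12.
|Parcel A∩Parcel B| = 0 (no overlap).
|Parcel A∩Parcel C|: x∈[-2,0], y∈[8,9] → 2·1 = 2.
|Parcel B∩Parcel C| = 0 (no overlap).
|Parcel A∩Parcel B∩Parcel C| = 0.
|Parcel A ∪ Parcel B ∪ Parcel C| = 80 − 2 + 0 = 78.00.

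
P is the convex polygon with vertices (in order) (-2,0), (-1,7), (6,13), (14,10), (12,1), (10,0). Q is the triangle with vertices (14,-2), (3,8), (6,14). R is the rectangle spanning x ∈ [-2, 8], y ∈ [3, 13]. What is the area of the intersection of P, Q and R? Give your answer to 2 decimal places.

27.62

The intersection is the polygon with vertices (6.615,12.769), (8,10), (8,3.454), (3,8), (5.125,12.25), (6,13).
By the shoelace formula its area is 27.62.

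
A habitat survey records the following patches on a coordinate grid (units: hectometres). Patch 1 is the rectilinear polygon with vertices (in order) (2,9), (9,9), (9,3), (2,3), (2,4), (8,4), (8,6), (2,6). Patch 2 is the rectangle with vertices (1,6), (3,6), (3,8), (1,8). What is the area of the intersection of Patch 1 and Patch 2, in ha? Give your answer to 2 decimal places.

2.00

The intersection is the polygon with vertices (2,6), (2,8), (3,8), (3,6).
By the shoelace formula its area is 2.00.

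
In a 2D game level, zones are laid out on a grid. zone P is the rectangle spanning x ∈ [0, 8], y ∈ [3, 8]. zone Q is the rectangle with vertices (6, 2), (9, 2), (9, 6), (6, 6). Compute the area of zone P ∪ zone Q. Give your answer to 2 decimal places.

46.00

By inclusion–exclusion:
Individual areas: |zone P| = 40, |zone Q| = 12.
|zone P∩zone Q|: x∈[6,8], y∈[3,6] → 2·3 = 6.
|zone P ∪ zone Q| = 52 − 6 = 46.00.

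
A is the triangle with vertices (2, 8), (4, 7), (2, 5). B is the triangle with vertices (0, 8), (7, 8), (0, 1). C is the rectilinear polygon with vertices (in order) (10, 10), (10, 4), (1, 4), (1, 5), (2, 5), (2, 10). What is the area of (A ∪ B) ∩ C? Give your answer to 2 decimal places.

The region (A ∪ B) ∩ C is the polygon with vertices (7,8), (3,4), (1,4), (1,5), (2,5), (2,8).
By the shoelace formula its area is 13.00.

13.00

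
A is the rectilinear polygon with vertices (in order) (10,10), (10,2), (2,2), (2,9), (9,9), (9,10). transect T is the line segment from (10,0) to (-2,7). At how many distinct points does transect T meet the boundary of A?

The segment meets the boundary at (2,4.667), (6.571,2).

2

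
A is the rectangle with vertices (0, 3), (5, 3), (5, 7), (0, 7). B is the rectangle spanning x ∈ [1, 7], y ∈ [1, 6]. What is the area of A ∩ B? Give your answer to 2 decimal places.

12.00

|A∩B|: x∈[1,5], y∈[3,6] → 4·3 = 12.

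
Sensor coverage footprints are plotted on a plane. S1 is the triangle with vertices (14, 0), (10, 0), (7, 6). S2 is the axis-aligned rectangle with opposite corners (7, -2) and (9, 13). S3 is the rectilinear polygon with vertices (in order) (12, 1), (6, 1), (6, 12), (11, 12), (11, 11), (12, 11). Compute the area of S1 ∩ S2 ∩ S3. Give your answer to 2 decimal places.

2.29

The intersection is the polygon with vertices (9,4.286), (9,2), (7,6).
By the shoelace formula its area is 2.29.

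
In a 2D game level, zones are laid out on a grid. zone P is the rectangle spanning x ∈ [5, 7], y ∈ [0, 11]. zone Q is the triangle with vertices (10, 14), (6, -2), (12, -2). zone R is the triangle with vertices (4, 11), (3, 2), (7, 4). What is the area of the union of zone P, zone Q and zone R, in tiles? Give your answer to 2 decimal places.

80.83

By inclusion–exclusion:
Individual areas: |zone P| = 22, |zone Q| = 48, |zone R| = 17.
|zone P∩zone Q| = 0.5.
|zone P∩zone R| = 5.6667.
|zone Q∩zone R| = 0.
|zone P∩zone Q∩zone R| = 0.
|zone P ∪ zone Q ∪ zone R| = 87 − 6.1667 + 0 = 80.83.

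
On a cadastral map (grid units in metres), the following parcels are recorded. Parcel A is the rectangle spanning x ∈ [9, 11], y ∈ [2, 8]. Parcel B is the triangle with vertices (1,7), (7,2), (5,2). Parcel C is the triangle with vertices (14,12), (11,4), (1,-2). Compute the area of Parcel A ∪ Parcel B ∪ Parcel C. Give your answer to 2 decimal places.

By inclusion–exclusion:
Individual areas: |Parcel A| = 12, |Parcel B| = 5, |Parcel C| = 31.
|Parcel A∩Parcel B| = 0.
|Parcel A∩Parcel C| = 8.3099.
|Parcel B∩Parcel C| = 1.2036.
|Parcel A∩Parcel B∩Parcel C| = 0.
|Parcel A ∪ Parcel B ∪ Parcel C| = 48 − 9.5135 + 0 = 38.49.

38.49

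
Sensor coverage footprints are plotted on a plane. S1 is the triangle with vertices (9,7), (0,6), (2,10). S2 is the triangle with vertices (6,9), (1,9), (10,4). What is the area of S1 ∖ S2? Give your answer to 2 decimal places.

9.16

|S1| = 17, |S1∩S2| = 7.8362.
|S1 ∖ S2| = |S1| − |S1∩S2| = 17 − 7.8362 = 9.16.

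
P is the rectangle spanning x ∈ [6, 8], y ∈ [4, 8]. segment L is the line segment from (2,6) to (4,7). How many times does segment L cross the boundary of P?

The segment lies entirely outside P and never meets its boundary.

0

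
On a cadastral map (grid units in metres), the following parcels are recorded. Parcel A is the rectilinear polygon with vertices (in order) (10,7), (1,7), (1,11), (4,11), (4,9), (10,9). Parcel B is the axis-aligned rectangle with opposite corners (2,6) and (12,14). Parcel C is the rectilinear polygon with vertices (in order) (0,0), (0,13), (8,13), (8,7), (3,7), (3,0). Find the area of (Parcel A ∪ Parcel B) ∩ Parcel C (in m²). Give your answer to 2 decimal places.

41.00

|Parcel A ∪ Parcel B| = 84.
|(Parcel A ∪ Parcel B) ∩ Parcel C| = 41.00.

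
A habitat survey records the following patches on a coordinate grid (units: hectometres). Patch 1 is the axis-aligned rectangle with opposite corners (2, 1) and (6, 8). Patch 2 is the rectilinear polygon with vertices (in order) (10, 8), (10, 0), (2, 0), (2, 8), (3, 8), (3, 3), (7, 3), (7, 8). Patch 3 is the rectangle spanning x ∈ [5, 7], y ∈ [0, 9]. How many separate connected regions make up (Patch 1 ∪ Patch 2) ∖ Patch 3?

2

(Patch 1 ∪ Patch 2) ∖ Patch 3 splits into 2 disjoint pieces (area 24, area 24).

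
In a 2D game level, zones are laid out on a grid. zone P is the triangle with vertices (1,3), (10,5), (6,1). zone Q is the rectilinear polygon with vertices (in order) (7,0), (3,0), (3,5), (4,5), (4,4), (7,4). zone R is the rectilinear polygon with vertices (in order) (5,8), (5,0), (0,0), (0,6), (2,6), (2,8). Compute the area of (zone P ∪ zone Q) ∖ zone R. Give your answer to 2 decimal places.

11.75

|zone P ∪ zone Q| = 21.9944.
|(zone P ∪ zone Q) ∩ zone R| = 10.2444.
|(zone P ∪ zone Q) ∖ zone R| = 21.9944 − 10.2444 = 11.75.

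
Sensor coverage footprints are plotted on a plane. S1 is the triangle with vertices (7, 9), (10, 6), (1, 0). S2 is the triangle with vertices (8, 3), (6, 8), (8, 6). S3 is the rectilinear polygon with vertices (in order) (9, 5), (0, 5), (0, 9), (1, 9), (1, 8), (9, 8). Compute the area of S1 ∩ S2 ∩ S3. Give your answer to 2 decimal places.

2.18

The intersection is the polygon with vertices (6.125,7.688), (6.2,7.8), (8,6), (8,5), (7.2,5).
By the shoelace formula its area is 2.18.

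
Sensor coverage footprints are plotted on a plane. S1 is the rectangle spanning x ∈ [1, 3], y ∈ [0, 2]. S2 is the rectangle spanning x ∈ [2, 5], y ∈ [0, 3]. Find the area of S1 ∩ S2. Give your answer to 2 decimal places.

2.00

|S1∩S2|: x∈[2,3], y∈[0,2] → 1·2 = 2.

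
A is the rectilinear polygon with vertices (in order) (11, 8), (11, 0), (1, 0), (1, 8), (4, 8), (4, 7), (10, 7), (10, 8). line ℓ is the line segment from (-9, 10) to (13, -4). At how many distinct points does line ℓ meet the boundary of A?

2

The segment meets the boundary at (6.714,0), (1,3.636).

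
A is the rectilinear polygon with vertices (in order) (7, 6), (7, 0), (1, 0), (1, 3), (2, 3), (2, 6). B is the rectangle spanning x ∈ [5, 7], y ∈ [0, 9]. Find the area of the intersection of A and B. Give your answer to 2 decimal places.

12.00

The intersection is the polygon with vertices (7,0), (5,0), (5,6), (7,6).
By the shoelace formula its area is 12.00.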